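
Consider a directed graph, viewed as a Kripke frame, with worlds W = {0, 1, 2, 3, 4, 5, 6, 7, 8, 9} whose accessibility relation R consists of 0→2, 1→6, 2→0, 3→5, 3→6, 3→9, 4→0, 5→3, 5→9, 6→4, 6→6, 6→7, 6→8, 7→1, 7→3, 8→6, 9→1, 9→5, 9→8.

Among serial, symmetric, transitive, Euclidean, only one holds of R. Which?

Serial: yes — every world has a successor (e.g. 0 R 2).
Symmetric: no — 1 R 6 but not 6 R 1.
Transitive: no — 1 R 6 and 6 R 4, but not 1 R 4.
Euclidean: no — 3 R 5 and 3 R 6, but not 5 R 6.
Only serial holds.

serial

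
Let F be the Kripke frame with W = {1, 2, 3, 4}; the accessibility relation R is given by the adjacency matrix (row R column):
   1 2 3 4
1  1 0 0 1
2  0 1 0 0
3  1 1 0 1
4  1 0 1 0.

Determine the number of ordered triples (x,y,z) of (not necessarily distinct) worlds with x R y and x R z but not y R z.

Enumerating: (1,4,4), (3,1,2), (3,2,1), (3,2,4), (3,4,2), (3,4,4), (4,1,3), (4,3,3).

8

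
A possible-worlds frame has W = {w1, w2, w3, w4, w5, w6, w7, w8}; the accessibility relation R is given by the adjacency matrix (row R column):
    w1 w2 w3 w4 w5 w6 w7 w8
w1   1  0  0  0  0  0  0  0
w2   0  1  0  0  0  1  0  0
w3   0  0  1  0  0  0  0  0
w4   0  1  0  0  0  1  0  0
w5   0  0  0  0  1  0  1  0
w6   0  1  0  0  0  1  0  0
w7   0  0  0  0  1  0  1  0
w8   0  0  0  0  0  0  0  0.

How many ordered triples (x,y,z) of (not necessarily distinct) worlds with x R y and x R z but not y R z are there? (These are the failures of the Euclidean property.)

R is Euclidean; there are no such tuples.

0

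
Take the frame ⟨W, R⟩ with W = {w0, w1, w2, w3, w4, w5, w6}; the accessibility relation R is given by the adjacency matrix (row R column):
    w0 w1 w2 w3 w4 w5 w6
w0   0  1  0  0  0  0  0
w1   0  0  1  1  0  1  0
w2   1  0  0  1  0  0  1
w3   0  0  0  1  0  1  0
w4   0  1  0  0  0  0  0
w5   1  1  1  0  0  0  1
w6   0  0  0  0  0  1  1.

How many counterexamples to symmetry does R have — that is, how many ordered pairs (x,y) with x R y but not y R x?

Enumerating: (w0,w1), (w1,w2), (w1,w3), (w2,w0), (w2,w3), (w2,w6), (w3,w5), (w4,w1), (w5,w0), (w5,w2).

10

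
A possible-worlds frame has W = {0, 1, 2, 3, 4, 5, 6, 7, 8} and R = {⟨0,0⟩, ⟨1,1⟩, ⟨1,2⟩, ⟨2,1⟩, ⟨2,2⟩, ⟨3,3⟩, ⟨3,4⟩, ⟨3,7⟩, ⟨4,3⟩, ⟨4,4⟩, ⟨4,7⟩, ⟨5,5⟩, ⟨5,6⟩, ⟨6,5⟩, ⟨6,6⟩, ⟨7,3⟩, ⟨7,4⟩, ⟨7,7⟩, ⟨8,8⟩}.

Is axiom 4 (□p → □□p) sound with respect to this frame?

Yes

By correspondence theory, 4 is valid on a frame iff R is transitive.
Transitive: yes — every two-step R-path is closed by a direct edge.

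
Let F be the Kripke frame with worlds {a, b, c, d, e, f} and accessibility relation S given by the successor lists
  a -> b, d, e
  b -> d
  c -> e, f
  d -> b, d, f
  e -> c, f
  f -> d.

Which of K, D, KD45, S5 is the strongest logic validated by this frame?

D

Serial (axiom D): yes — every world has a successor (e.g. a S b).
Transitive (axiom 4): no — a S d and d S f, but not a S f.
Euclidean (axiom 5): no — a S b and a S e, but not b S e.
Reflexive (axiom T): no — a is not related to itself.
So F validates K, D; KD45 would additionally require S to be Euclidean and transitive. The strongest is D.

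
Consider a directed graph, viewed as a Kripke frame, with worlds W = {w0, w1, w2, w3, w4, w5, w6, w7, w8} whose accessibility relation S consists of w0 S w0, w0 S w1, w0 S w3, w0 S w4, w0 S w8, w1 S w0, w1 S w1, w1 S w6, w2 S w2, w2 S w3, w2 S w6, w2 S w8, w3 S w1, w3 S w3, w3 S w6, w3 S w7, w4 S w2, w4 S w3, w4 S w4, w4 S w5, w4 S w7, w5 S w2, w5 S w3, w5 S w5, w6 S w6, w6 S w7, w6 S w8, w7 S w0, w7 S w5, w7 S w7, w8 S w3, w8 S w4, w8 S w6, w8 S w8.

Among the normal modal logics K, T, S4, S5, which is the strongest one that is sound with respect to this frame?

Reflexive (axiom T): yes — every world is S-related to itself.
Transitive (axiom 4): no — w0 S w1 and w1 S w6, but not w0 S w6.
Euclidean (axiom 5): no — w0 S w1 and w0 S w3, but not w1 S w3.
So F validates K, T; S4 would additionally require S to be transitive. The strongest is T.

T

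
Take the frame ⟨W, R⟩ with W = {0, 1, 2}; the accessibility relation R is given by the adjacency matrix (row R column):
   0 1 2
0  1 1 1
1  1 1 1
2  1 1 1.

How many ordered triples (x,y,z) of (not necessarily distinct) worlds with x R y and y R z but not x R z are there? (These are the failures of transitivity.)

0

R is transitive; there are no such tuples.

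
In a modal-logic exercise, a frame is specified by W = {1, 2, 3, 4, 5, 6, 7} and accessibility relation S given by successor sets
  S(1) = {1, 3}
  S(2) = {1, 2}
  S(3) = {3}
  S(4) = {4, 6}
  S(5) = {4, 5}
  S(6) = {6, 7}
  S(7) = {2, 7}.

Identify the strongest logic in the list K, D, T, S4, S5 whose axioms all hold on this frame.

Serial (axiom D): yes — every world has a successor (e.g. 1 S 1).
Reflexive (axiom T): yes — every world is S-related to itself.
Transitive (axiom 4): no — 2 S 1 and 1 S 3, but not 2 S 3.
Euclidean (axiom 5): no — 1 S 3 and 1 S 1, but not 3 S 1.
So F validates K, D, T; S4 would additionally require S to be transitive. The strongest is T.

T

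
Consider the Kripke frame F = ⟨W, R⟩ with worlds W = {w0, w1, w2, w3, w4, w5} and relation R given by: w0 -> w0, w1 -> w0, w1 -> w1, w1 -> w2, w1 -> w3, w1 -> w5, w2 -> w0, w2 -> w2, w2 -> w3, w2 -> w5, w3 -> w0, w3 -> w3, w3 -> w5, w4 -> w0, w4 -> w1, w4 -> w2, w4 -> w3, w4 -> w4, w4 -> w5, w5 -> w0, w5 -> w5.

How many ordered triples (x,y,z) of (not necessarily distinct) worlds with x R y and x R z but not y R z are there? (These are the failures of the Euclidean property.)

Enumerating: (w1,w0,w1), (w1,w0,w2), (w1,w0,w3), (w1,w0,w5), (w1,w2,w1), (w1,w3,w1), (w1,w3,w2), (w1,w5,w1), (w1,w5,w2), (w1,w5,w3), (w2,w0,w2), (w2,w0,w3), … and 23 more.
Total: 35.

35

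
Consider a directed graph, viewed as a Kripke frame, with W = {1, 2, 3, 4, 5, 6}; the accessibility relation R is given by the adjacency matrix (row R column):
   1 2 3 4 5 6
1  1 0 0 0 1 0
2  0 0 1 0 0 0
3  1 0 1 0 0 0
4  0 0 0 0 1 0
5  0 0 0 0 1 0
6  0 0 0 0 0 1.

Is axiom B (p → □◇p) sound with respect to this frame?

By correspondence theory, B is valid on a frame iff R is symmetric.
Symmetric: no — 1 R 5 but not 5 R 1.

No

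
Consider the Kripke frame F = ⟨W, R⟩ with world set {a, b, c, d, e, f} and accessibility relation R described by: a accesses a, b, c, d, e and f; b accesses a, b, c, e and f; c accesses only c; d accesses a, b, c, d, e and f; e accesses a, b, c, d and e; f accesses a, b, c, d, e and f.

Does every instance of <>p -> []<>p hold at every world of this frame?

No

The schema 5 characterises exactly the Euclidean frames.
Euclidean: no — a R b and a R d, but not b R d.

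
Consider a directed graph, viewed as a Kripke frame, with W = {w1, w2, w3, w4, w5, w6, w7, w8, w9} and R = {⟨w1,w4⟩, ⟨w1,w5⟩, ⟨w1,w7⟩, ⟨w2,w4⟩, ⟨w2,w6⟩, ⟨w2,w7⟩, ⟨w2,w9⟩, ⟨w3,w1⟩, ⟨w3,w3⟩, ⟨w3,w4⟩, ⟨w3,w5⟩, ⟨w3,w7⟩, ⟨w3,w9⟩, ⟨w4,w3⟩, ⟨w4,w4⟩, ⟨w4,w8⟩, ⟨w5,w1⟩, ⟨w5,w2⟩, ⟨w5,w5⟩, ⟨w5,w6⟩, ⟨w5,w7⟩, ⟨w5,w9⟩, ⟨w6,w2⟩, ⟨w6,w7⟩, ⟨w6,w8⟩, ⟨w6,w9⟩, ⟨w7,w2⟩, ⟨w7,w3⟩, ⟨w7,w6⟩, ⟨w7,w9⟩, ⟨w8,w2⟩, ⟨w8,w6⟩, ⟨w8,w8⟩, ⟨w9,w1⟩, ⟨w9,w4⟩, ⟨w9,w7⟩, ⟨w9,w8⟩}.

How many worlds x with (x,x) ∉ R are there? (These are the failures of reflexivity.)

Enumerating: w1, w2, w6, w7, w9.

5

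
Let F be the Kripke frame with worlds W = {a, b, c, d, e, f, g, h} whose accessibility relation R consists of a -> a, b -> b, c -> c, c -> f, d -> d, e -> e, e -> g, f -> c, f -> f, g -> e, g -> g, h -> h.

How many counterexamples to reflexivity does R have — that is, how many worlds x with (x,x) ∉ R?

0

R is reflexive; there are no such worlds.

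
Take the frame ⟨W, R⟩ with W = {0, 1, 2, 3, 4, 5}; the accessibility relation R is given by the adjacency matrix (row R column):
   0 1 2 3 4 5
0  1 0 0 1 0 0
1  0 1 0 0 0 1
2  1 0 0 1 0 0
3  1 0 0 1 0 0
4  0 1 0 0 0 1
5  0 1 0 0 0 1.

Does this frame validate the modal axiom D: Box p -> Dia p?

By correspondence theory, D is valid on a frame iff R is serial.
Serial: yes — every world has a successor (e.g. 0 R 0).

Yes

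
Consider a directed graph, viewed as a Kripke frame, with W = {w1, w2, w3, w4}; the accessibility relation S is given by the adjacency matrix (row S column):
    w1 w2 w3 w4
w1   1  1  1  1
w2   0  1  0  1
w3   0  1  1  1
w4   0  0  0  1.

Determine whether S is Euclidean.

No

Euclidean: no — w1 S w2 and w1 S w3, but not w2 S w3.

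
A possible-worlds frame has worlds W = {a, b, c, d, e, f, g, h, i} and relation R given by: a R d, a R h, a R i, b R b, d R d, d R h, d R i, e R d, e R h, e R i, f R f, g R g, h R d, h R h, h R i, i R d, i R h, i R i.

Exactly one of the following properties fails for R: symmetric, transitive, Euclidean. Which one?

symmetric

Symmetric: no — a R d but not d R a.
Transitive: yes — every two-step R-path is closed by a direct edge.
Euclidean: yes — any two successors of a common world are R-related.
Only symmetric fails.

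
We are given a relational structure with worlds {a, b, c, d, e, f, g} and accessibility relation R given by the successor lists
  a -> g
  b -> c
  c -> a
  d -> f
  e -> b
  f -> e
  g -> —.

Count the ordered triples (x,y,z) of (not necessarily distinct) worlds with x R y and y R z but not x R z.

5

Enumerating: (b,c,a), (c,a,g), (d,f,e), (e,b,c), (f,e,b).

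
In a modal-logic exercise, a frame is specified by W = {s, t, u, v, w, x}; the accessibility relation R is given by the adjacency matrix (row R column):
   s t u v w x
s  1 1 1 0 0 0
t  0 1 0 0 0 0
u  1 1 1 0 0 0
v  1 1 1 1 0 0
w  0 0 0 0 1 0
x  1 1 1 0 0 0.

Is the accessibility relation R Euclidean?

No

Euclidean: no — s R t and s R u, but not t R u.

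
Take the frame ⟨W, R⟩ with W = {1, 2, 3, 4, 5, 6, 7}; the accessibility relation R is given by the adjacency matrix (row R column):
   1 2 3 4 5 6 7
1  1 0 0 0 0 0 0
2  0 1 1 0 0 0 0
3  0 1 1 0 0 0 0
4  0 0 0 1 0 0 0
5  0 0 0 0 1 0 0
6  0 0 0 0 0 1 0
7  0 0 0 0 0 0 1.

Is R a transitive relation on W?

Transitive: yes — every two-step R-path is closed by a direct edge.

Yes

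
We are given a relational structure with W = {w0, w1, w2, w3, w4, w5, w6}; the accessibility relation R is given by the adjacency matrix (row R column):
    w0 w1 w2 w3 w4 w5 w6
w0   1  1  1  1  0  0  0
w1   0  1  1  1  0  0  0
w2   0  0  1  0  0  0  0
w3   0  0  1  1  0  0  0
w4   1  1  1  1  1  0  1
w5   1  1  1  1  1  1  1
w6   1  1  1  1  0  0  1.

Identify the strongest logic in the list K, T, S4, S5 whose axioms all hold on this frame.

Reflexive (axiom T): yes — every world is R-related to itself.
Transitive (axiom 4): yes — every two-step R-path is closed by a direct edge.
Euclidean (axiom 5): no — w0 R w2 and w0 R w1, but not w2 R w1.
So F validates K, T, S4; S5 would additionally require R to be Euclidean. The strongest is S4.

S4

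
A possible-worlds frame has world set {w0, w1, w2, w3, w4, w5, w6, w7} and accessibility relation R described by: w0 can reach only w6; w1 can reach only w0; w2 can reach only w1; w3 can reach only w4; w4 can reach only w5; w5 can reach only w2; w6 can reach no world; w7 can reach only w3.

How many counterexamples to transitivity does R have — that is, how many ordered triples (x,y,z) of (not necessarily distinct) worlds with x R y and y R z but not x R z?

6

Enumerating: (w1,w0,w6), (w2,w1,w0), (w3,w4,w5), (w4,w5,w2), (w5,w2,w1), (w7,w3,w4).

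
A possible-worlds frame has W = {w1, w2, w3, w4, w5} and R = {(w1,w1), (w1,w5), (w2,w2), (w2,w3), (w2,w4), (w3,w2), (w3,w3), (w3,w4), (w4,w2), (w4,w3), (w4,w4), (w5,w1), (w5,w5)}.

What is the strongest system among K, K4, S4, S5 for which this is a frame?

S5

Transitive (axiom 4): yes — every two-step R-path is closed by a direct edge.
Reflexive (axiom T): yes — every world is R-related to itself.
Euclidean (axiom 5): yes — any two successors of a common world are R-related.
So F validates K, K4, S4, S5. The strongest is S5.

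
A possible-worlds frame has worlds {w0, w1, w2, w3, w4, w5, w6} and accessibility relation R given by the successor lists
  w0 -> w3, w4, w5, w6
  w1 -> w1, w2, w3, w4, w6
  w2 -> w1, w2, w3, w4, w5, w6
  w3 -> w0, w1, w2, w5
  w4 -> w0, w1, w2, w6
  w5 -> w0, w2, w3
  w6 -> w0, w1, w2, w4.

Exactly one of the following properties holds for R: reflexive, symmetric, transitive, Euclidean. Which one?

symmetric

Reflexive: no — w0 is not related to itself.
Symmetric: yes — every pair in R has its reverse in R.
Transitive: no — w0 R w3 and w3 R w1, but not w0 R w1.
Euclidean: no — w0 R w3 and w0 R w4, but not w3 R w4.
Only symmetric holds.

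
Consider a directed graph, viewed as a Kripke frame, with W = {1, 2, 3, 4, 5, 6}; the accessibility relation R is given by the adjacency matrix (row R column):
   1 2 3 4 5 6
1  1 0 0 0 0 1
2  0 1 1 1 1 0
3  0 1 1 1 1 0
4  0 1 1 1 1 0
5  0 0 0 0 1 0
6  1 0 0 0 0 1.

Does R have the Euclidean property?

Euclidean: no — 2 R 5 and 2 R 3, but not 5 R 3.

No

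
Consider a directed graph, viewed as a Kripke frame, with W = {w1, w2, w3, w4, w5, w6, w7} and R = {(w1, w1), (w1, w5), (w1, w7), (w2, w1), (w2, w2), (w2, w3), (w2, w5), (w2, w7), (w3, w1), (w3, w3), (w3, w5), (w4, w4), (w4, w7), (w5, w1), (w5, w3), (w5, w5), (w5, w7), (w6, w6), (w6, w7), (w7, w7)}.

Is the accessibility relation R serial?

Serial: yes — every world has a successor (e.g. w1 R w1).

Yes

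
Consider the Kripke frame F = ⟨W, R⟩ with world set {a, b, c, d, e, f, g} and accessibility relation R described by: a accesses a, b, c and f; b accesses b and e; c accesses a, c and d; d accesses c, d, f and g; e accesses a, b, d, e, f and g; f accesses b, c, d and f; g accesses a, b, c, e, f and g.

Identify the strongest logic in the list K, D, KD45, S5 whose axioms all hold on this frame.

Serial (axiom D): yes — every world has a successor (e.g. a R a).
Transitive (axiom 4): no — a R b and b R e, but not a R e.
Euclidean (axiom 5): no — a R b and a R c, but not b R c.
Reflexive (axiom T): yes — every world is R-related to itself.
So F validates K, D; KD45 would additionally require R to be Euclidean and transitive. The strongest is D.

D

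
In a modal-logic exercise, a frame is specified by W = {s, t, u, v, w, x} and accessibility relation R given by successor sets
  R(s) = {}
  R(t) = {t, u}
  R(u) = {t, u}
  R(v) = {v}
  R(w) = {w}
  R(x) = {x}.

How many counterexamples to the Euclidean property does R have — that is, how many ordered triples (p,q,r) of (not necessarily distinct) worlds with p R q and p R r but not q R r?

0

R is Euclidean; there are no such tuples.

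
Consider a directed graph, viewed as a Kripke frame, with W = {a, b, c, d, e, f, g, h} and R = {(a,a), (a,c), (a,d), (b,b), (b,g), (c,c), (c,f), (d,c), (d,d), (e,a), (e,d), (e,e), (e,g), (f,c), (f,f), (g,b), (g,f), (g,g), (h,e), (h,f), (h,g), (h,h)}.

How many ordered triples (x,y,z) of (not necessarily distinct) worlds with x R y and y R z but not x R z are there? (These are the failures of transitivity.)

Enumerating: (a,c,f), (b,g,f), (d,c,f), (e,a,c), (e,d,c), (e,g,b), (e,g,f), (g,f,c), (h,e,a), (h,e,d), (h,f,c), (h,g,b).

12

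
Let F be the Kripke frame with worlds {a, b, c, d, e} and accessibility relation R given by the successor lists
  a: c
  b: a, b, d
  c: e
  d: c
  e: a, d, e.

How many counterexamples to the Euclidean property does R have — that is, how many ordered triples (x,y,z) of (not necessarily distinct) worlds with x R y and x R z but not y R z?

Enumerating: (a,c,c), (b,a,a), (b,a,b), (b,a,d), (b,d,a), (b,d,b), (b,d,d), (d,c,c), (e,a,a), (e,a,d), (e,a,e), (e,d,a), (e,d,d), (e,d,e).

14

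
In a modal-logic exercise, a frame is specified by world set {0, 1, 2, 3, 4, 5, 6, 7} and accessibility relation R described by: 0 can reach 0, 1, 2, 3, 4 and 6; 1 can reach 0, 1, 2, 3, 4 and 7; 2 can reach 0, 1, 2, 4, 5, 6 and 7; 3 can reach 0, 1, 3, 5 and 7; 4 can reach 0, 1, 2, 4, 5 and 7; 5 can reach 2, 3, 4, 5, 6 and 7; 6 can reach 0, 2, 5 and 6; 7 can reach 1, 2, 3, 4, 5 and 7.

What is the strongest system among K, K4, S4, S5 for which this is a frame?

K

Transitive (axiom 4): no — 0 R 1 and 1 R 7, but not 0 R 7.
Reflexive (axiom T): yes — every world is R-related to itself.
Euclidean (axiom 5): no — 0 R 1 and 0 R 6, but not 1 R 6.
So F validates K; K4 would additionally require R to be transitive. The strongest is K.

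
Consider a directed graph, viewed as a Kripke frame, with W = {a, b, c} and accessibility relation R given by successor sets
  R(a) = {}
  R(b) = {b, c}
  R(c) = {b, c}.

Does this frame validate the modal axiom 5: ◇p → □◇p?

By correspondence theory, 5 is valid on a frame iff R is Euclidean.
Euclidean: yes — any two successors of a common world are R-related.

Yes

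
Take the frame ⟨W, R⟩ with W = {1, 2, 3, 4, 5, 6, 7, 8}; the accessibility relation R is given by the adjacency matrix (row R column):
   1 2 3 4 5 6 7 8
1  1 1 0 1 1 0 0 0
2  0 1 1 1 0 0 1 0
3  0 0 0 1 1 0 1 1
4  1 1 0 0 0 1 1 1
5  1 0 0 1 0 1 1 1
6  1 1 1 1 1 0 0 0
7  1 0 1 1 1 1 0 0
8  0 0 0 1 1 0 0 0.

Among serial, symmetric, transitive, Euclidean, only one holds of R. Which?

Serial: yes — every world has a successor (e.g. 1 R 1).
Symmetric: no — 1 R 2 but not 2 R 1.
Transitive: no — 1 R 2 and 2 R 3, but not 1 R 3.
Euclidean: no — 1 R 2 and 1 R 5, but not 2 R 5.
Only serial holds.

serial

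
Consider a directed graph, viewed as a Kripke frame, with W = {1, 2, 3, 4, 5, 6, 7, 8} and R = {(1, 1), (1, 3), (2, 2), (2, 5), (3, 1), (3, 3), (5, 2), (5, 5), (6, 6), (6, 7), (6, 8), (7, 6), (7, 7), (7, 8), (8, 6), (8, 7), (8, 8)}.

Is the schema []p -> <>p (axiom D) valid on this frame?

No

By correspondence theory, D is valid on a frame iff R is serial.
Serial: no — 4 has no R-successor.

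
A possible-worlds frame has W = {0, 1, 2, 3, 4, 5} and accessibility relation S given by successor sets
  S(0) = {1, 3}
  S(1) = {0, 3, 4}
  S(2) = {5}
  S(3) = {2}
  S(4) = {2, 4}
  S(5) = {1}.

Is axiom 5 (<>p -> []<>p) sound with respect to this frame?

By correspondence theory, 5 is valid on a frame iff S is Euclidean.
Euclidean: no — 0 S 3 and 0 S 1, but not 3 S 1.

No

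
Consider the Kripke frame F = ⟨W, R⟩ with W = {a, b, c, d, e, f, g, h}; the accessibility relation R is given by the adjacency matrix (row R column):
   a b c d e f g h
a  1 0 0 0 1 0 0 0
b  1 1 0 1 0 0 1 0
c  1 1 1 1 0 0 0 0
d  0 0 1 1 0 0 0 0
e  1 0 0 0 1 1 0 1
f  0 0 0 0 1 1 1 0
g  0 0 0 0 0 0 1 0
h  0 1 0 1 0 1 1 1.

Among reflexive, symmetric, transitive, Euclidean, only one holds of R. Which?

reflexive

Reflexive: yes — every world is R-related to itself.
Symmetric: no — b R a but not a R b.
Transitive: no — a R e and e R f, but not a R f.
Euclidean: no — b R a and b R d, but not a R d.
Only reflexive holds.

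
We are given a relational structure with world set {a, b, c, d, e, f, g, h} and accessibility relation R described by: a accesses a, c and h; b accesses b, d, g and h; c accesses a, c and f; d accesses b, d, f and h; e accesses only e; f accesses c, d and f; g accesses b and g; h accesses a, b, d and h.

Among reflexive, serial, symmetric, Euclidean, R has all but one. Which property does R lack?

Euclidean

Reflexive: yes — every world is R-related to itself.
Serial: yes — every world has a successor (e.g. a R a).
Symmetric: yes — every pair in R has its reverse in R.
Euclidean: no — a R c and a R h, but not c R h.
Only Euclidean fails.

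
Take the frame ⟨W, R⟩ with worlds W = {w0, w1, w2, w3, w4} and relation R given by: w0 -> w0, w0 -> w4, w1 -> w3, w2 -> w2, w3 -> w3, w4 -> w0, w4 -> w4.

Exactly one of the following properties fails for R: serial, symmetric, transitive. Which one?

symmetric

Serial: yes — every world has a successor (e.g. w0 R w0).
Symmetric: no — w1 R w3 but not w3 R w1.
Transitive: yes — every two-step R-path is closed by a direct edge.
Only symmetric fails.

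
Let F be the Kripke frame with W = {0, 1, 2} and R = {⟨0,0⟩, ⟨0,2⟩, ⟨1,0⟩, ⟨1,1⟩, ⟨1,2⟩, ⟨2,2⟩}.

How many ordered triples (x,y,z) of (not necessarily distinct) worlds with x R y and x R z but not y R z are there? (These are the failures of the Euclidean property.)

Enumerating: (0,2,0), (1,0,1), (1,2,0), (1,2,1).

4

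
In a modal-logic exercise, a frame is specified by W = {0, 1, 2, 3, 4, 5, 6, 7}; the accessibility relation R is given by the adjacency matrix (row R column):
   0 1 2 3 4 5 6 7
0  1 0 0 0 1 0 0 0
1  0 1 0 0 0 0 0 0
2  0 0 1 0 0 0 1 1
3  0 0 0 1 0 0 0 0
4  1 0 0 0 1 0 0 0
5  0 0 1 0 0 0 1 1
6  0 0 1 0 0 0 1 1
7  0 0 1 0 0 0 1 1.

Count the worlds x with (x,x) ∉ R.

1

Enumerating: 5.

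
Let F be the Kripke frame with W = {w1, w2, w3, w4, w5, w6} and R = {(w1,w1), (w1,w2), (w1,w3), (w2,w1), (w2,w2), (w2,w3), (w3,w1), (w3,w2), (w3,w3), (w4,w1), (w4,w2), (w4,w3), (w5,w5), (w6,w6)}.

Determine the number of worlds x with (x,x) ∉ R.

Enumerating: w4.

1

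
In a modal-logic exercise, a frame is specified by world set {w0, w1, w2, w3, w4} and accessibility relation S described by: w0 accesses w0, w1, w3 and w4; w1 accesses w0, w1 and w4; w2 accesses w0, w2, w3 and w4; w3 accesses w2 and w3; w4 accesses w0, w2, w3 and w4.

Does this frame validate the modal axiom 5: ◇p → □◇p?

No

Axiom 5 corresponds to the accessibility relation being Euclidean.
Euclidean: no — w0 S w1 and w0 S w3, but not w1 S w3.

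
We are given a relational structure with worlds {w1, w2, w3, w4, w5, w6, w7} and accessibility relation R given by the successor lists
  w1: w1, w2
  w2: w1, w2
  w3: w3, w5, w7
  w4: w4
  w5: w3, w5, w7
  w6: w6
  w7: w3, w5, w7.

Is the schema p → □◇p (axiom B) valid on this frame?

Axiom B corresponds to the accessibility relation being symmetric.
Symmetric: yes — every pair in R has its reverse in R.

Yes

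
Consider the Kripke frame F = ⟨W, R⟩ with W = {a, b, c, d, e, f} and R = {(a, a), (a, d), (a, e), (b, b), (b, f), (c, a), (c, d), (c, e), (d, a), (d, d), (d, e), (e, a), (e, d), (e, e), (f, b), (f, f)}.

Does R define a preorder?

No

Reflexive: no — c is not related to itself.
Transitive: yes — every two-step R-path is closed by a direct edge.
So R is not a preorder.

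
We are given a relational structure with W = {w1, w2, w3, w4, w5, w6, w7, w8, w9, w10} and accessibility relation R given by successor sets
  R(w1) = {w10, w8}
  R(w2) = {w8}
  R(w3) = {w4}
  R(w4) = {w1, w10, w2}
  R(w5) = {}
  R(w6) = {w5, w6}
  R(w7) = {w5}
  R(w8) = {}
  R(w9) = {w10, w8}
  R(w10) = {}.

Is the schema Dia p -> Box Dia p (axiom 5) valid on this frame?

No

Axiom 5 corresponds to the accessibility relation being Euclidean.
Euclidean: no — w1 R w10 and w1 R w8, but not w10 R w8.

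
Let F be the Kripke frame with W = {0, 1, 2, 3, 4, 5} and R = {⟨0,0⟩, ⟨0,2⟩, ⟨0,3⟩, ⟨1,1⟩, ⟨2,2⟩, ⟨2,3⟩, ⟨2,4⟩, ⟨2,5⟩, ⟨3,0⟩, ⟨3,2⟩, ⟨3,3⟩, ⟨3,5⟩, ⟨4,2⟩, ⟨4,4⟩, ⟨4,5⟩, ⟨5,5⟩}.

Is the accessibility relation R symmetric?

No

Symmetric: no — 0 R 2 but not 2 R 0.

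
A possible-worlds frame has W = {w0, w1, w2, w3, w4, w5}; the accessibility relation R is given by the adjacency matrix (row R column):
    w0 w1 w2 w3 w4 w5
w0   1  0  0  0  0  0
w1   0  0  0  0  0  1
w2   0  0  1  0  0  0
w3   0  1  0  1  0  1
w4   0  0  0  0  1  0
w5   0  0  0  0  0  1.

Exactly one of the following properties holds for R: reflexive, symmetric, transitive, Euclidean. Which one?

transitive

Reflexive: no — w1 is not related to itself.
Symmetric: no — w1 R w5 but not w5 R w1.
Transitive: yes — every two-step R-path is closed by a direct edge.
Euclidean: no — w3 R w5 and w3 R w1, but not w5 R w1.
Only transitive holds.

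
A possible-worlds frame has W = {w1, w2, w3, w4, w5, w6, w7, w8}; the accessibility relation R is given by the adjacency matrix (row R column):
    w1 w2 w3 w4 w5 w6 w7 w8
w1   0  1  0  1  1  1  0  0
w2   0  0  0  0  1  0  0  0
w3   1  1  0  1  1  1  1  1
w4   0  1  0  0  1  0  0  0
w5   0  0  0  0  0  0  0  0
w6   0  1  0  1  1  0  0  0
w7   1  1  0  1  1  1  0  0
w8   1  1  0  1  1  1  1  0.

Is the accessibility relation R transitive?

Yes

Transitive: yes — every two-step R-path is closed by a direct edge.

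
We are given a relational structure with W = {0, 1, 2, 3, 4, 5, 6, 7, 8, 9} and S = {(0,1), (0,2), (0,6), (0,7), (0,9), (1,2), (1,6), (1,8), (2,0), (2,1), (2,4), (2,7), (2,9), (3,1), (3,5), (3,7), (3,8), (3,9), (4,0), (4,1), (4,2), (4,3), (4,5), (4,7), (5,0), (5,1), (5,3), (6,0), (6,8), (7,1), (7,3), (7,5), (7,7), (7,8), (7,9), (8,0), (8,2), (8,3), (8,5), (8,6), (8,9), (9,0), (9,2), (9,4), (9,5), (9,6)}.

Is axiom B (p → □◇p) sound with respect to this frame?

No

Axiom B corresponds to the accessibility relation being symmetric.
Symmetric: no — 0 S 1 but not 1 S 0.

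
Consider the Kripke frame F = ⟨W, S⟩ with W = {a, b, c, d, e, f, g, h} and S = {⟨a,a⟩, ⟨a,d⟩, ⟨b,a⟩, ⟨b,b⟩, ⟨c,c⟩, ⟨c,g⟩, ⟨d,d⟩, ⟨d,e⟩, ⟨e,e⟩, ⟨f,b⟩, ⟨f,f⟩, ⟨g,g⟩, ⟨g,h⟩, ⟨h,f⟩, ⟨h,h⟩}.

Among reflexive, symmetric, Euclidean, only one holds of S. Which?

Reflexive: yes — every world is S-related to itself.
Symmetric: no — a S d but not d S a.
Euclidean: no — a S d and a S a, but not d S a.
Only reflexive holds.

reflexive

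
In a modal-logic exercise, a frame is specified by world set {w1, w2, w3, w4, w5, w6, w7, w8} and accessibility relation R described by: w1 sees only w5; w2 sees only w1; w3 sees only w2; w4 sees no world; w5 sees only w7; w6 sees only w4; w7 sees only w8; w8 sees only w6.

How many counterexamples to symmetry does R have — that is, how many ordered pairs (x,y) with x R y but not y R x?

7

Enumerating: (w1,w5), (w2,w1), (w3,w2), (w5,w7), (w6,w4), (w7,w8), (w8,w6).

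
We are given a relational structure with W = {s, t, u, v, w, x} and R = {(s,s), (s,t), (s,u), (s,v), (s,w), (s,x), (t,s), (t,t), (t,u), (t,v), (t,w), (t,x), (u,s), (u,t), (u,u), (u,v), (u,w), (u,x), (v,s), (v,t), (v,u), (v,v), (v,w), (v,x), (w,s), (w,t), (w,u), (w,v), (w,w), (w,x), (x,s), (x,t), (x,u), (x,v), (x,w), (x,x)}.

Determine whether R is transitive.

Yes

Transitive: yes — every two-step R-path is closed by a direct edge.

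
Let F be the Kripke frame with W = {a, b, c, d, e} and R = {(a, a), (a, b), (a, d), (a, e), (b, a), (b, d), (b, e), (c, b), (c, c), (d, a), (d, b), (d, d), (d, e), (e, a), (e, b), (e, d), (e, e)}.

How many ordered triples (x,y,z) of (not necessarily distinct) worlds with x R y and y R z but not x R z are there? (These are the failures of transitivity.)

6

Enumerating: (b,a,b), (b,d,b), (b,e,b), (c,b,a), (c,b,d), (c,b,e).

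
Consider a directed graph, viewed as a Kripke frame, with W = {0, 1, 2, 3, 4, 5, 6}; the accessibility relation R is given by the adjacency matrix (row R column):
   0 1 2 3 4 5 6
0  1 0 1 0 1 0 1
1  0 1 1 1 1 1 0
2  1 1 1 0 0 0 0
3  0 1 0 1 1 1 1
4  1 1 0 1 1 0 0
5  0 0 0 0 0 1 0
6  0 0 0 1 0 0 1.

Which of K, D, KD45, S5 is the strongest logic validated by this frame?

Serial (axiom D): yes — every world has a successor (e.g. 0 R 0).
Transitive (axiom 4): no — 0 R 2 and 2 R 1, but not 0 R 1.
Euclidean (axiom 5): no — 0 R 2 and 0 R 4, but not 2 R 4.
Reflexive (axiom T): yes — every world is R-related to itself.
So F validates K, D; KD45 would additionally require R to be Euclidean and transitive. The strongest is D.

D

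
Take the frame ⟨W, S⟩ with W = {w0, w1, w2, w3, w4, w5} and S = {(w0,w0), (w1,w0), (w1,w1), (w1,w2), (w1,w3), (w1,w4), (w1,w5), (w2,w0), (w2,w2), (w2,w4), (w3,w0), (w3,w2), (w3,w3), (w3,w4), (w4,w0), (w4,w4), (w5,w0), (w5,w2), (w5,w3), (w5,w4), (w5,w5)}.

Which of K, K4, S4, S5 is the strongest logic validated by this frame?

S4

Transitive (axiom 4): yes — every two-step S-path is closed by a direct edge.
Reflexive (axiom T): yes — every world is S-related to itself.
Euclidean (axiom 5): no — w1 S w0 and w1 S w2, but not w0 S w2.
So F validates K, K4, S4; S5 would additionally require S to be Euclidean. The strongest is S4.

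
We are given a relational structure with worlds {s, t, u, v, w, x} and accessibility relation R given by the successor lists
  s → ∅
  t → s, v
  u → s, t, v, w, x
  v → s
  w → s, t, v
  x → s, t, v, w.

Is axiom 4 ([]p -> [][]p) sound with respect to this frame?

The schema 4 characterises exactly the transitive frames.
Transitive: yes — every two-step R-path is closed by a direct edge.

Yes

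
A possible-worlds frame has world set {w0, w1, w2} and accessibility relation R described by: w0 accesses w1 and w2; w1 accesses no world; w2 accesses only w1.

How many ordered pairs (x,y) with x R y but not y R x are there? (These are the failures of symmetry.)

Enumerating: (w0,w1), (w0,w2), (w2,w1).

3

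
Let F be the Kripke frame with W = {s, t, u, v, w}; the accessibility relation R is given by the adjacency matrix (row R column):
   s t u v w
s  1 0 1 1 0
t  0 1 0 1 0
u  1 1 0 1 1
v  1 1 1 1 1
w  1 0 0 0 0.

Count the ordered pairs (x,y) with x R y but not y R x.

4

Enumerating: (u,t), (u,w), (v,w), (w,s).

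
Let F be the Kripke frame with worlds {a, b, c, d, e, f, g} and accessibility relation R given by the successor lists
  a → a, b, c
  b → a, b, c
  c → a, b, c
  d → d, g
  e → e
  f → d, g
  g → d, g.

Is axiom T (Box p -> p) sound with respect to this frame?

No

The schema T characterises exactly the reflexive frames.
Reflexive: no — f is not related to itself.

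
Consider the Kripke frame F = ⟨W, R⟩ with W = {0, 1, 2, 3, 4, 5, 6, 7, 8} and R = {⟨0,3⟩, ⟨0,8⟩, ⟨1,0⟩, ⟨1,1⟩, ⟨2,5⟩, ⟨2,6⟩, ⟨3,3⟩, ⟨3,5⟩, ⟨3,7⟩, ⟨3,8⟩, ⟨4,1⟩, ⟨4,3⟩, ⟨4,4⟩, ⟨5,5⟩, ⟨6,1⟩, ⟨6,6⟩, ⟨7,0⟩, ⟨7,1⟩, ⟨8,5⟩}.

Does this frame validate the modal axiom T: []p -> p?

No

By correspondence theory, T is valid on a frame iff R is reflexive.
Reflexive: no — 0 is not related to itself.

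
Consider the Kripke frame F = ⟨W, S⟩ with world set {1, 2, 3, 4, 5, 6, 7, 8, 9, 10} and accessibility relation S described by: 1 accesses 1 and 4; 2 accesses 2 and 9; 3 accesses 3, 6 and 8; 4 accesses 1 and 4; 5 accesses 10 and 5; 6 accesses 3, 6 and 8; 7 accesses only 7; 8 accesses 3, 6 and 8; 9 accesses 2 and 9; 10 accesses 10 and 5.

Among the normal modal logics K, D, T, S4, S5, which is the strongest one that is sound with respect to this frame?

Serial (axiom D): yes — every world has a successor (e.g. 1 S 1).
Reflexive (axiom T): yes — every world is S-related to itself.
Transitive (axiom 4): yes — every two-step S-path is closed by a direct edge.
Euclidean (axiom 5): yes — any two successors of a common world are S-related.
So F validates K, D, T, S4, S5. The strongest is S5.

S5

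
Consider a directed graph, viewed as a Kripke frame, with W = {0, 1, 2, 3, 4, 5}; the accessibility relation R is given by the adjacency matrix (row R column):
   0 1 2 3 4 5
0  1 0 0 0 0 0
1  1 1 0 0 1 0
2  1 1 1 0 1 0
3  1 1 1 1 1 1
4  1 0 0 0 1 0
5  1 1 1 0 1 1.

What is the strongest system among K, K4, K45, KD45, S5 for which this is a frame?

K4

Transitive (axiom 4): yes — every two-step R-path is closed by a direct edge.
Euclidean (axiom 5): no — 1 R 0 and 1 R 4, but not 0 R 4.
Serial (axiom D): yes — every world has a successor (e.g. 0 R 0).
Reflexive (axiom T): yes — every world is R-related to itself.
So F validates K, K4; K45 would additionally require R to be Euclidean. The strongest is K4.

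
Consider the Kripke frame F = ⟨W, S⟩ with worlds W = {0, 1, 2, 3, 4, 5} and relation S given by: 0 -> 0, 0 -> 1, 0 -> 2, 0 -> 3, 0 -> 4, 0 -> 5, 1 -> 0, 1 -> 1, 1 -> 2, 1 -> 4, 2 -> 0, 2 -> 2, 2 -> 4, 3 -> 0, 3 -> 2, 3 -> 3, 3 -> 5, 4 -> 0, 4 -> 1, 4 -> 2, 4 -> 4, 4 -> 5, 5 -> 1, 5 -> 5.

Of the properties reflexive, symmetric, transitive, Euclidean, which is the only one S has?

Reflexive: yes — every world is S-related to itself.
Symmetric: no — 0 S 5 but not 5 S 0.
Transitive: no — 1 S 0 and 0 S 3, but not 1 S 3.
Euclidean: no — 0 S 1 and 0 S 3, but not 1 S 3.
Only reflexive holds.

reflexive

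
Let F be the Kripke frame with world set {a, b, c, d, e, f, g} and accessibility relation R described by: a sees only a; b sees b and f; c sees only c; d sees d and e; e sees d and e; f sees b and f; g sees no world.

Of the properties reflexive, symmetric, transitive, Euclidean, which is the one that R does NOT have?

reflexive

Reflexive: no — g is not related to itself.
Symmetric: yes — every pair in R has its reverse in R.
Transitive: yes — every two-step R-path is closed by a direct edge.
Euclidean: yes — any two successors of a common world are R-related.
Only reflexive fails.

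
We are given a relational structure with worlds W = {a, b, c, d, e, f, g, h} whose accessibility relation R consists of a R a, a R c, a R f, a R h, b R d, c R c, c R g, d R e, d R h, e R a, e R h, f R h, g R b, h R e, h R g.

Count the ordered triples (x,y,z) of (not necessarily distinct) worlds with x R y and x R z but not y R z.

23

Enumerating: (a,c,a), (a,c,f), (a,c,h), (a,f,a), (a,f,c), (a,f,f), (a,h,a), (a,h,c), (a,h,f), (a,h,h), (b,d,d), (c,g,c), … and 11 more.
Total: 23.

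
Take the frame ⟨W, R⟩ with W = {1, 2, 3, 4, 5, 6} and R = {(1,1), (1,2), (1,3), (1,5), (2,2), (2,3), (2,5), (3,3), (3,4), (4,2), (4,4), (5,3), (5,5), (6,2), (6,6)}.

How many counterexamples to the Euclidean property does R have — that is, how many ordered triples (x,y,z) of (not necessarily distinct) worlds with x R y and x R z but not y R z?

Enumerating: (1,2,1), (1,3,1), (1,3,2), (1,3,5), (1,5,1), (1,5,2), (2,3,2), (2,3,5), (2,5,2), (3,4,3), (4,2,4), (5,3,5), (6,2,6).

13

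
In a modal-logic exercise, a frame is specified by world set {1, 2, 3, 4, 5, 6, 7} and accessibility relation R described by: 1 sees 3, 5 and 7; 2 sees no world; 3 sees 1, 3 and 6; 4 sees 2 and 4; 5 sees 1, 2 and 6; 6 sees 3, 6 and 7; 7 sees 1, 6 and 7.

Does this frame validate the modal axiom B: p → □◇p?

Axiom B corresponds to the accessibility relation being symmetric.
Symmetric: no — 4 R 2 but not 2 R 4.

No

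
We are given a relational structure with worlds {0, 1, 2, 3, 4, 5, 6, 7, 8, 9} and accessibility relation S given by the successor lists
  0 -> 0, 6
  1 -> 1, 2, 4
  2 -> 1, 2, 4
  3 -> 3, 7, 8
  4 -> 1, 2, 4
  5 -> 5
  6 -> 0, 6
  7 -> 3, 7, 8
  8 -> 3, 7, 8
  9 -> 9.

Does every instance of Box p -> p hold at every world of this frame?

Yes

By correspondence theory, T is valid on a frame iff S is reflexive.
Reflexive: yes — every world is S-related to itself.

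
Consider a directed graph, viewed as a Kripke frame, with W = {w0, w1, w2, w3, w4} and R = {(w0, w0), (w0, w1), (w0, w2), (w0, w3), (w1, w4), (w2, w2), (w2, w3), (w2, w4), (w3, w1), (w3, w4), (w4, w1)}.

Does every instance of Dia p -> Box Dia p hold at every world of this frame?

No

By correspondence theory, 5 is valid on a frame iff R is Euclidean.
Euclidean: no — w0 R w1 and w0 R w2, but not w1 R w2.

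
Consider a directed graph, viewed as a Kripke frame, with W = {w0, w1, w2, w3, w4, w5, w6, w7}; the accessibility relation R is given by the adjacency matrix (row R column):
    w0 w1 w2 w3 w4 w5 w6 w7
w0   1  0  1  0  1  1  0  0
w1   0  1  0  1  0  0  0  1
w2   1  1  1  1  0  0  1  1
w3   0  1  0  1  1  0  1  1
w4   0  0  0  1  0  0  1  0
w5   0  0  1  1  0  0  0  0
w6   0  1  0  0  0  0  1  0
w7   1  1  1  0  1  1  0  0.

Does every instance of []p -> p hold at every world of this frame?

No

Axiom T corresponds to the accessibility relation being reflexive.
Reflexive: no — w4 is not related to itself.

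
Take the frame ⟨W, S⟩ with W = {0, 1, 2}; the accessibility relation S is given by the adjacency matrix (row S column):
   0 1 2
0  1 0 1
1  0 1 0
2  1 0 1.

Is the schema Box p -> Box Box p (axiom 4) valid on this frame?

Yes

Axiom 4 corresponds to the accessibility relation being transitive.
Transitive: yes — every two-step S-path is closed by a direct edge.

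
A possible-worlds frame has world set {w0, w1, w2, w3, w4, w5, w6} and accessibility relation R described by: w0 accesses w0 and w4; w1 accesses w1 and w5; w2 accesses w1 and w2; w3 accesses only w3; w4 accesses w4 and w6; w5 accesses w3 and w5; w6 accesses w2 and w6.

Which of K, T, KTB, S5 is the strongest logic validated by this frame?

Reflexive (axiom T): yes — every world is R-related to itself.
Symmetric (axiom B): no — w0 R w4 but not w4 R w0.
Euclidean (axiom 5): no — w0 R w4 and w0 R w0, but not w4 R w0.
So F validates K, T; KTB would additionally require R to be symmetric. The strongest is T.

T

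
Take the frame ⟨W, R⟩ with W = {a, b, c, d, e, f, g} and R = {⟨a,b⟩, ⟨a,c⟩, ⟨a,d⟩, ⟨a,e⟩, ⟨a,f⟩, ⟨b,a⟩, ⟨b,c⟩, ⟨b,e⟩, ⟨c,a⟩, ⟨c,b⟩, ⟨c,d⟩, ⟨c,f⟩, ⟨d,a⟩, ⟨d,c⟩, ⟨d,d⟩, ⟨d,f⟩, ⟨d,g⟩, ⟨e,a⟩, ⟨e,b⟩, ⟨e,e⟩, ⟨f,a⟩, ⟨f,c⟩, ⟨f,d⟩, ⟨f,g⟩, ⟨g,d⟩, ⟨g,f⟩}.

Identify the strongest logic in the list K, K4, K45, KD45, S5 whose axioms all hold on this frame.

K

Transitive (axiom 4): no — a R d and d R g, but not a R g.
Euclidean (axiom 5): no — a R b and a R d, but not b R d.
Serial (axiom D): yes — every world has a successor (e.g. a R b).
Reflexive (axiom T): no — a is not related to itself.
So F validates K; K4 would additionally require R to be transitive. The strongest is K.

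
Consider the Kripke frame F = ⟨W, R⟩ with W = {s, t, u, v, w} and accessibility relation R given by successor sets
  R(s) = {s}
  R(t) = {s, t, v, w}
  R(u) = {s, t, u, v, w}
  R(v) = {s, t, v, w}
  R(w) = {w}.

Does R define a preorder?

Reflexive: yes — every world is R-related to itself.
Transitive: yes — every two-step R-path is closed by a direct edge.
So R is a preorder.

Yes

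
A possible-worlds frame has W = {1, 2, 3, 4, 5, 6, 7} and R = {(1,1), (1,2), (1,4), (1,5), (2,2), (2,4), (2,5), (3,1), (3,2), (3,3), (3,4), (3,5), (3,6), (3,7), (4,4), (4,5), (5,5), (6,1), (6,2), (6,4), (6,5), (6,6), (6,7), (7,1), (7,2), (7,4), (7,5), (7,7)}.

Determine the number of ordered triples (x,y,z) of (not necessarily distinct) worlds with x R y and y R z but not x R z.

R is transitive; there are no such tuples.

0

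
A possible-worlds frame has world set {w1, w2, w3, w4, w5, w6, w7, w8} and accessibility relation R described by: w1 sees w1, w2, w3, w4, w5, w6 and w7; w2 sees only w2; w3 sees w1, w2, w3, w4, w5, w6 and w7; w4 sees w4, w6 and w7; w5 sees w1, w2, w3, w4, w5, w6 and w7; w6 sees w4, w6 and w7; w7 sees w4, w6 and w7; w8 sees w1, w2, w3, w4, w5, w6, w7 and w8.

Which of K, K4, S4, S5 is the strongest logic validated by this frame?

S4

Transitive (axiom 4): yes — every two-step R-path is closed by a direct edge.
Reflexive (axiom T): yes — every world is R-related to itself.
Euclidean (axiom 5): no — w1 R w2 and w1 R w3, but not w2 R w3.
So F validates K, K4, S4; S5 would additionally require R to be Euclidean. The strongest is S4.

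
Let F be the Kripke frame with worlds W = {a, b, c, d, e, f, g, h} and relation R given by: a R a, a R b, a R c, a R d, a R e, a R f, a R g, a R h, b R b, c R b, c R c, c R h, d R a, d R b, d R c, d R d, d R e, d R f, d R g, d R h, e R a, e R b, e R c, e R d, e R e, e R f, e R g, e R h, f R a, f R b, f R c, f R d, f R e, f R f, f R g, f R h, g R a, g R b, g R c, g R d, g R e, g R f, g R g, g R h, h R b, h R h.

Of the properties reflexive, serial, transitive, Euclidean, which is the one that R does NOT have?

Reflexive: yes — every world is R-related to itself.
Serial: yes — every world has a successor (e.g. a R a).
Transitive: yes — every two-step R-path is closed by a direct edge.
Euclidean: no — a R b and a R c, but not b R c.
Only Euclidean fails.

Euclidean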